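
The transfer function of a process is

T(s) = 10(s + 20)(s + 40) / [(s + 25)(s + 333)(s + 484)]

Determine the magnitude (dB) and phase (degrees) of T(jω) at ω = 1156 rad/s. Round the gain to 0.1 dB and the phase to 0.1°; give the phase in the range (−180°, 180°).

At s = jω = j1156:
zero (s+20): 20 + j1156 → |·| = √(20²+1156²) = √1336736 ≈ 1156.2, ∠ = arctan(1156/20) ≈ 89.01°
zero (s+40): 40 + j1156 → |·| = √(40²+1156²) = √1337936 ≈ 1156.7, ∠ = arctan(1156/40) ≈ 88.02°
pole (s+25): 25 + j1156 → |·| = √(25²+1156²) = √1336961 ≈ 1156.3, ∠ = arctan(1156/25) ≈ 88.76°
pole (s+333): 333 + j1156 → |·| = √(333²+1156²) = √1447225 ≈ 1203, ∠ = arctan(1156/333) ≈ 73.93°
pole (s+484): 484 + j1156 → |·| = √(484²+1156²) = √1570592 ≈ 1253.2, ∠ = arctan(1156/484) ≈ 67.28°
|T| = 10 · 1.3374e+06 / 1.7432e+09 ≈ 0.0076721
Gain = 20 log₁₀(0.0076721) ≈ -42.30 dB
∠T = 177.03° − 229.97° = -52.94°

-42.3 dB, -52.9°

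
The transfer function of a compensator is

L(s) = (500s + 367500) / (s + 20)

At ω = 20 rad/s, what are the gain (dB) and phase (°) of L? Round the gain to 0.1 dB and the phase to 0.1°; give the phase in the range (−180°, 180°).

Substitute s = j20:
Numerator: 500(j20) + 367500 = 367500 + j10000
Denominator: (j20) + 20 = 20 + j20
|N| = √(367500² + 10000²) ≈ 3.6764e+05, ∠N ≈ 1.56°
|D| = √(20² + 20²) ≈ 28.284, ∠D ≈ 45.00°
|L| = 3.6764e+05 / 28.284 ≈ 12998
Gain = 20 log₁₀(12998) ≈ 82.28 dB
∠L = 1.56° − 45.00° = -43.44°

82.3 dB, -43.4°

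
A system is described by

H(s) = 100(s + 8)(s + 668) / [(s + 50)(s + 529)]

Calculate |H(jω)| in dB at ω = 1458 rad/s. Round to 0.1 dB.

40.3 dB

At s = jω = j1458:
zero (s+8): 8 + j1458 → |·| = √(8²+1458²) = √2125828 ≈ 1458, ∠ = arctan(1458/8) ≈ 89.69°
zero (s+668): 668 + j1458 → |·| = √(668²+1458²) = √2571988 ≈ 1603.7, ∠ = arctan(1458/668) ≈ 65.38°
pole (s+50): 50 + j1458 → |·| = √(50²+1458²) = √2128264 ≈ 1458.9, ∠ = arctan(1458/50) ≈ 88.04°
pole (s+529): 529 + j1458 → |·| = √(529²+1458²) = √2405605 ≈ 1551, ∠ = arctan(1458/529) ≈ 70.06°
|H| = 100 · 2.3382e+06 / 2.2628e+06 ≈ 103.33
Gain = 20 log₁₀(103.33) ≈ 40.28 dB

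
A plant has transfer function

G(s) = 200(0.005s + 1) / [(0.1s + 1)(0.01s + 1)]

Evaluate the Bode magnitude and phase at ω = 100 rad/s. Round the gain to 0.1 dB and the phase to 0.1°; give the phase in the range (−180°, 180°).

At ω = 100 rad/s:
zero (1 + j100·0.005) = 1 + j0.5 → |·| ≈ 1.118, ∠ ≈ 26.57°
pole (1 + j100·0.1) = 1 + j10 → |·| ≈ 10.05, ∠ ≈ 84.29°
pole (1 + j100·0.01) = 1 + j1 → |·| ≈ 1.4142, ∠ ≈ 45.00°
|G| = 200 · 1.118 / (10.05 · 1.4142) ≈ 15.732
Gain = 20 log₁₀(15.732) ≈ 23.94 dB
∠G = (26.57°) − (84.29° + 45.00°) = -102.72°

23.9 dB, -102.7°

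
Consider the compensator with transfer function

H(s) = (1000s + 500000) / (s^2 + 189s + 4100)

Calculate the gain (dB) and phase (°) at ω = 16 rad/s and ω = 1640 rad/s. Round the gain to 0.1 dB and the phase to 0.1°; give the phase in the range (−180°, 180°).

Substitute s = j16:
Numerator: 1000(j16) + 500000 = 500000 + j16000
Denominator: (j16)^2 + 189(j16) + 4100 = 3844 + j3024
|N| = √(500000² + 16000²) ≈ 5.0026e+05, ∠N ≈ 1.83°
|D| = √(3844² + 3024²) ≈ 4890.9, ∠D ≈ 38.19°
|H| = 5.0026e+05 / 4890.9 ≈ 102.28
Gain = 20 log₁₀(102.28) ≈ 40.20 dB
∠H = 1.83° − 38.19° = -36.36°

Substitute s = j1640:
Numerator: 1000(j1640) + 500000 = 500000 + j1640000
Denominator: (j1640)^2 + 189(j1640) + 4100 = -2685500 + j309960
|N| = √(500000² + 1640000²) ≈ 1.7145e+06, ∠N ≈ 73.04°
|D| = √(2685500² + 309960²) ≈ 2.7033e+06, ∠D ≈ 173.42°
|H| = 1.7145e+06 / 2.7033e+06 ≈ 0.63422
Gain = 20 log₁₀(0.63422) ≈ -3.96 dB
∠H = 73.04° − 173.42° = -100.38°

ω = 16: 40.2 dB, -36.4°; ω = 1640: -4.0 dB, -100.4°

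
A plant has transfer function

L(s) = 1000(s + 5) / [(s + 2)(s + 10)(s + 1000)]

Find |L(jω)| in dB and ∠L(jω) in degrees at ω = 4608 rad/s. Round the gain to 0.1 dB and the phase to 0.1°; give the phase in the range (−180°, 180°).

At s = jω = j4608:
zero (s+5): 5 + j4608 → |·| = √(5²+4608²) = √21233689 ≈ 4608, ∠ = arctan(4608/5) ≈ 89.94°
pole (s+2): 2 + j4608 → |·| = √(2²+4608²) = √21233668 ≈ 4608, ∠ = arctan(4608/2) ≈ 89.98°
pole (s+10): 10 + j4608 → |·| = √(10²+4608²) = √21233764 ≈ 4608, ∠ = arctan(4608/10) ≈ 89.88°
pole (s+1000): 1000 + j4608 → |·| = √(1000²+4608²) = √22233664 ≈ 4715.3, ∠ = arctan(4608/1000) ≈ 77.76°
|L| = 1000 · 4608 / 1.0012e+11 ≈ 4.6025e-05
Gain = 20 log₁₀(4.6025e-05) ≈ -86.74 dB
∠L = 89.94° − 257.62° = -167.68°

-86.7 dB, -167.7°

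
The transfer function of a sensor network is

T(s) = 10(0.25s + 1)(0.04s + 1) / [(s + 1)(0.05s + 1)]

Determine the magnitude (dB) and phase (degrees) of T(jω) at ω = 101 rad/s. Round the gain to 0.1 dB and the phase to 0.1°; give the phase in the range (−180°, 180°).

At ω = 101 rad/s:
zero (1 + j101·0.25) = 1 + j25.25 → |·| ≈ 25.27, ∠ ≈ 87.73°
zero (1 + j101·0.04) = 1 + j4.04 → |·| ≈ 4.1619, ∠ ≈ 76.10°
pole (1 + j101·1) = 1 + j101 → |·| ≈ 101, ∠ ≈ 89.43°
pole (1 + j101·0.05) = 1 + j5.05 → |·| ≈ 5.1481, ∠ ≈ 78.80°
|T| = 10 · 25.27 · 4.1619 / (101 · 5.1481) ≈ 2.0227
Gain = 20 log₁₀(2.0227) ≈ 6.12 dB
∠T = (87.73° + 76.10°) − (89.43° + 78.80°) = -4.40°

6.1 dB, -4.4°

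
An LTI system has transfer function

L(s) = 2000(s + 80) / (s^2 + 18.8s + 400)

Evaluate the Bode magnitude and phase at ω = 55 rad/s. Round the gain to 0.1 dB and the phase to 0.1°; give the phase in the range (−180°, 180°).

36.8 dB, -124.0°

At s = jω = j55:
zero (s+80): 80 + j55 → |·| = √(80²+55²) = √9425 ≈ 97.082, ∠ = arctan(55/80) ≈ 34.51°
quadratic: (j55)² + 18.8·j55 + 400 = -2625 + j1034 → |·| ≈ 2821.3, ∠ ≈ 158.50°
|L| = 2000 · 97.082 / 2821.3 ≈ 68.821
Gain = 20 log₁₀(68.821) ≈ 36.75 dB
∠L = 34.51° − 158.50° = -123.99°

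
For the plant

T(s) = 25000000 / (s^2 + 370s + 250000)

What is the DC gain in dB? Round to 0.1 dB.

T(0) = 25000000 / 250000 = 100
20 log₁₀(100) ≈ 40.00 dB

40.0 dB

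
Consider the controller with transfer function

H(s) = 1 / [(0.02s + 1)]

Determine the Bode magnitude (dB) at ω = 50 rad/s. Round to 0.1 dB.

At ω = 50 rad/s:
pole (1 + j50·0.02) = 1 + j1 → |·| ≈ 1.4142, ∠ ≈ 45.00°
|H| = 1 · 1 / (1.4142) ≈ 0.70711
Gain = 20 log₁₀(0.70711) ≈ -3.01 dB

-3.0 dB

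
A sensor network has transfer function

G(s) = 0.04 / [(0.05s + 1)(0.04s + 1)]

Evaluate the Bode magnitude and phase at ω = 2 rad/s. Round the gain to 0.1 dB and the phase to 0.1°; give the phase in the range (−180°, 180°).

-28.0 dB, -10.3°

At ω = 2 rad/s:
pole (1 + j2·0.05) = 1 + j0.1 → |·| ≈ 1.005, ∠ ≈ 5.71°
pole (1 + j2·0.04) = 1 + j0.08 → |·| ≈ 1.0032, ∠ ≈ 4.57°
|G| = 0.04 · 1 / (1.005 · 1.0032) ≈ 0.039674
Gain = 20 log₁₀(0.039674) ≈ -28.03 dB
∠G = (0°) − (5.71° + 4.57°) = -10.28°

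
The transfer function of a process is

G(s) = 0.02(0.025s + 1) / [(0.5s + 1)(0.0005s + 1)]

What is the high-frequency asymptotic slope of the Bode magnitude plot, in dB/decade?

Each pole contributes −20 dB/decade at high frequency; each zero contributes +20 dB/decade.
Net: 1 zero(s) − 2 pole(s) → -20 dB/decade.

-20 dB/decade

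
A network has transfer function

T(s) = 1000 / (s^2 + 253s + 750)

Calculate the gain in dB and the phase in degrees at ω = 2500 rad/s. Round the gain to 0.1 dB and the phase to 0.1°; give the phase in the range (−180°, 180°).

Substitute s = j2500:
Numerator: 1000 = 1000 + j0
Denominator: (j2500)^2 + 253(j2500) + 750 = -6249250 + j632500
|N| = √(1000² + 0²) ≈ 1000, ∠N ≈ 0.00°
|D| = √(6249250² + 632500²) ≈ 6.2812e+06, ∠D ≈ 174.22°
|T| = 1000 / 6.2812e+06 ≈ 0.00015921
Gain = 20 log₁₀(0.00015921) ≈ -75.96 dB
∠T = 0.00° − 174.22° = -174.22°

-76.0 dB, -174.2°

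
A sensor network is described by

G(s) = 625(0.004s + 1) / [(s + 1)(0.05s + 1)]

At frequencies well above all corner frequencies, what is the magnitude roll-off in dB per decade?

-20 dB/decade

Each pole contributes −20 dB/decade at high frequency; each zero contributes +20 dB/decade.
Net: 1 zero(s) − 2 pole(s) → -20 dB/decade.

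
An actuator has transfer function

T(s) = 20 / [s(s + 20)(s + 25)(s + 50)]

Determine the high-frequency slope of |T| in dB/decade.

-80 dB/decade

Each pole contributes −20 dB/decade at high frequency; each zero contributes +20 dB/decade.
Net: 0 zero(s) − 4 pole(s) → -80 dB/decade.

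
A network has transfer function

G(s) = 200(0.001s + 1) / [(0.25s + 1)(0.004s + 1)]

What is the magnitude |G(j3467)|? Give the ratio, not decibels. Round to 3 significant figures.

0.0599

At ω = 3467 rad/s:
zero (1 + j3467·0.001) = 1 + j3.467 → |·| ≈ 3.6083, ∠ ≈ 73.91°
pole (1 + j3467·0.25) = 1 + j866.75 → |·| ≈ 866.75, ∠ ≈ 89.93°
pole (1 + j3467·0.004) = 1 + j13.868 → |·| ≈ 13.904, ∠ ≈ 85.88°
|G| = 200 · 3.6083 / (866.75 · 13.904) ≈ 0.059882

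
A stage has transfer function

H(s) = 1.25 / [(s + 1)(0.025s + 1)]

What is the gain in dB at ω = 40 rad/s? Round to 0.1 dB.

At ω = 40 rad/s:
pole (1 + j40·1) = 1 + j40 → |·| ≈ 40.012, ∠ ≈ 88.57°
pole (1 + j40·0.025) = 1 + j1 → |·| ≈ 1.4142, ∠ ≈ 45.00°
|H| = 1.25 · 1 / (40.012 · 1.4142) ≈ 0.022091
Gain = 20 log₁₀(0.022091) ≈ -33.12 dB

-33.1 dB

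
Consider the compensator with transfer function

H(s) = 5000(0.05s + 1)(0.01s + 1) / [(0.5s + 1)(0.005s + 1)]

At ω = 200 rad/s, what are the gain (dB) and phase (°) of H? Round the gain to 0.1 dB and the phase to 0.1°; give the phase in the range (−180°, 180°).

At ω = 200 rad/s:
zero (1 + j200·0.05) = 1 + j10 → |·| ≈ 10.05, ∠ ≈ 84.29°
zero (1 + j200·0.01) = 1 + j2 → |·| ≈ 2.2361, ∠ ≈ 63.43°
pole (1 + j200·0.5) = 1 + j100 → |·| ≈ 100, ∠ ≈ 89.43°
pole (1 + j200·0.005) = 1 + j1 → |·| ≈ 1.4142, ∠ ≈ 45.00°
|H| = 5000 · 10.05 · 2.2361 / (100 · 1.4142) ≈ 794.54
Gain = 20 log₁₀(794.54) ≈ 58.00 dB
∠H = (84.29° + 63.43°) − (89.43° + 45.00°) = 13.29°

58.0 dB, 13.3°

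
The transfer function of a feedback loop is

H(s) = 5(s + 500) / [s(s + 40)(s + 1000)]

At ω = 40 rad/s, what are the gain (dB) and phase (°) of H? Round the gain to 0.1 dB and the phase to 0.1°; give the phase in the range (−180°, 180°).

-59.1 dB, -132.7°

At s = jω = j40:
zero (s+500): 500 + j40 → |·| = √(500²+40²) = √251600 ≈ 501.6, ∠ = arctan(40/500) ≈ 4.57°
pole (s+40): 40 + j40 → |·| = √(40²+40²) = √3200 ≈ 56.569, ∠ = arctan(40/40) ≈ 45.00°
pole (s+1000): 1000 + j40 → |·| = √(1000²+40²) = √1001600 ≈ 1000.8, ∠ = arctan(40/1000) ≈ 2.29°
pole at origin: |s| = 40, ∠ = 90.00° (in denominator)
|H| = 5 · 501.6 / 2.2646e+06 ≈ 0.0011075
Gain = 20 log₁₀(0.0011075) ≈ -59.11 dB
∠H = 4.57° − 137.29° = -132.72°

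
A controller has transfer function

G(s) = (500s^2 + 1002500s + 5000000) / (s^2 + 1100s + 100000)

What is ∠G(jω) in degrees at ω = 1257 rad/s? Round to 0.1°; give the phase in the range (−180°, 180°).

-15.0°

Substitute s = j1257:
Numerator: 500(j1257)^2 + 1002500(j1257) + 5000000 = -785024500 + j1260142500
Denominator: (j1257)^2 + 1100(j1257) + 100000 = -1480049 + j1382700
|N| = √(785024500² + 1260142500²) ≈ 1.4847e+09, ∠N ≈ 121.92°
|D| = √(1480049² + 1382700²) ≈ 2.0254e+06, ∠D ≈ 136.95°
∠G = 121.92° − 136.95° = -15.03°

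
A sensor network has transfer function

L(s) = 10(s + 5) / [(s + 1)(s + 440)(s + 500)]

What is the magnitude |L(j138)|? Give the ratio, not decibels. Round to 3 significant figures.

At s = jω = j138:
zero (s+5): 5 + j138 → |·| = √(5²+138²) = √19069 ≈ 138.09, ∠ = arctan(138/5) ≈ 87.92°
pole (s+1): 1 + j138 → |·| = √(1²+138²) = √19045 ≈ 138, ∠ = arctan(138/1) ≈ 89.58°
pole (s+440): 440 + j138 → |·| = √(440²+138²) = √212644 ≈ 461.13, ∠ = arctan(138/440) ≈ 17.41°
pole (s+500): 500 + j138 → |·| = √(500²+138²) = √269044 ≈ 518.69, ∠ = arctan(138/500) ≈ 15.43°
|L| = 10 · 138.09 / 3.3007e+07 ≈ 4.1837e-05

4.18e-05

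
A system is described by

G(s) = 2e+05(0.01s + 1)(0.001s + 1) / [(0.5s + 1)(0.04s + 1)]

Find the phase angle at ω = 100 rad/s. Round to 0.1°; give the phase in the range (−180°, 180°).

At ω = 100 rad/s:
zero (1 + j100·0.01) = 1 + j1 → |·| ≈ 1.4142, ∠ ≈ 45.00°
zero (1 + j100·0.001) = 1 + j0.1 → |·| ≈ 1.005, ∠ ≈ 5.71°
pole (1 + j100·0.5) = 1 + j50 → |·| ≈ 50.01, ∠ ≈ 88.85°
pole (1 + j100·0.04) = 1 + j4 → |·| ≈ 4.1231, ∠ ≈ 75.96°
∠G = (45.00° + 5.71°) − (88.85° + 75.96°) = -114.10°

-114.1°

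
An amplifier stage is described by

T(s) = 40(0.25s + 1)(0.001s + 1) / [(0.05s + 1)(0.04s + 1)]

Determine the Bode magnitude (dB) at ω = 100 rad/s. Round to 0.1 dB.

At ω = 100 rad/s:
zero (1 + j100·0.25) = 1 + j25 → |·| ≈ 25.02, ∠ ≈ 87.71°
zero (1 + j100·0.001) = 1 + j0.1 → |·| ≈ 1.005, ∠ ≈ 5.71°
pole (1 + j100·0.05) = 1 + j5 → |·| ≈ 5.099, ∠ ≈ 78.69°
pole (1 + j100·0.04) = 1 + j4 → |·| ≈ 4.1231, ∠ ≈ 75.96°
|T| = 40 · 25.02 · 1.005 / (5.099 · 4.1231) ≈ 47.841
Gain = 20 log₁₀(47.841) ≈ 33.60 dB

33.6 dB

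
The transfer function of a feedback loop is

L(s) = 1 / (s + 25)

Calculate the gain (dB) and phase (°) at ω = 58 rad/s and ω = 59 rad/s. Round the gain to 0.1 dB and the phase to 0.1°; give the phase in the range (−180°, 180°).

ω = 58: -36.0 dB, -66.7°; ω = 59: -36.1 dB, -67.0°

Substitute s = j58:
Numerator: 1 = 1 + j0
Denominator: (j58) + 25 = 25 + j58
|N| = √(1² + 0²) ≈ 1, ∠N ≈ 0.00°
|D| = √(25² + 58²) ≈ 63.159, ∠D ≈ 66.68°
|L| = 1 / 63.159 ≈ 0.015833
Gain = 20 log₁₀(0.015833) ≈ -36.01 dB
∠L = 0.00° − 66.68° = -66.68°

Substitute s = j59:
Numerator: 1 = 1 + j0
Denominator: (j59) + 25 = 25 + j59
|N| = √(1² + 0²) ≈ 1, ∠N ≈ 0.00°
|D| = √(25² + 59²) ≈ 64.078, ∠D ≈ 67.04°
|L| = 1 / 64.078 ≈ 0.015606
Gain = 20 log₁₀(0.015606) ≈ -36.13 dB
∠L = 0.00° − 67.04° = -67.04°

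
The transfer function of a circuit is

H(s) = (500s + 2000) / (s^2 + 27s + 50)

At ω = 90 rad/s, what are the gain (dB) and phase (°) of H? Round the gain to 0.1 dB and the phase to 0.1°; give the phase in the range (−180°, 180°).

14.6 dB, -75.7°

Substitute s = j90:
Numerator: 500(j90) + 2000 = 2000 + j45000
Denominator: (j90)^2 + 27(j90) + 50 = -8050 + j2430
|N| = √(2000² + 45000²) ≈ 45044, ∠N ≈ 87.46°
|D| = √(8050² + 2430²) ≈ 8408.8, ∠D ≈ 163.20°
|H| = 45044 / 8408.8 ≈ 5.3568
Gain = 20 log₁₀(5.3568) ≈ 14.58 dB
∠H = 87.46° − 163.20° = -75.74°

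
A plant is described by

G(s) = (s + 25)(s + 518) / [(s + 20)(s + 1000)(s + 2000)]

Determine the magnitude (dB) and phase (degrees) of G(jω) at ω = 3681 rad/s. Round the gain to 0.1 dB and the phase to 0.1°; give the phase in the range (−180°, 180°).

-72.7 dB, -54.4°

At s = jω = j3681:
zero (s+25): 25 + j3681 → |·| = √(25²+3681²) = √13550386 ≈ 3681.1, ∠ = arctan(3681/25) ≈ 89.61°
zero (s+518): 518 + j3681 → |·| = √(518²+3681²) = √13818085 ≈ 3717.3, ∠ = arctan(3681/518) ≈ 81.99°
pole (s+20): 20 + j3681 → |·| = √(20²+3681²) = √13550161 ≈ 3681.1, ∠ = arctan(3681/20) ≈ 89.69°
pole (s+1000): 1000 + j3681 → |·| = √(1000²+3681²) = √14549761 ≈ 3814.4, ∠ = arctan(3681/1000) ≈ 74.80°
pole (s+2000): 2000 + j3681 → |·| = √(2000²+3681²) = √17549761 ≈ 4189.2, ∠ = arctan(3681/2000) ≈ 61.48°
|G| = 1 · 1.3684e+07 / 5.8821e+10 ≈ 0.00023264
Gain = 20 log₁₀(0.00023264) ≈ -72.67 dB
∠G = 171.60° − 225.97° = -54.37°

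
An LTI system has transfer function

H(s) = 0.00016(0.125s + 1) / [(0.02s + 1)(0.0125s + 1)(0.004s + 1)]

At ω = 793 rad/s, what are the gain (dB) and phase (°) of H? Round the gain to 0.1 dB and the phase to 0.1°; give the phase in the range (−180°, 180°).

-90.4 dB, -153.7°

At ω = 793 rad/s:
zero (1 + j793·0.125) = 1 + j99.125 → |·| ≈ 99.13, ∠ ≈ 89.42°
pole (1 + j793·0.02) = 1 + j15.86 → |·| ≈ 15.891, ∠ ≈ 86.39°
pole (1 + j793·0.0125) = 1 + j9.9125 → |·| ≈ 9.9628, ∠ ≈ 84.24°
pole (1 + j793·0.004) = 1 + j3.172 → |·| ≈ 3.3259, ∠ ≈ 72.50°
|H| = 0.00016 · 99.13 / (15.891 · 9.9628 · 3.3259) ≈ 3.0122e-05
Gain = 20 log₁₀(3.0122e-05) ≈ -90.42 dB
∠H = (89.42°) − (86.39° + 84.24° + 72.50°) = -153.71°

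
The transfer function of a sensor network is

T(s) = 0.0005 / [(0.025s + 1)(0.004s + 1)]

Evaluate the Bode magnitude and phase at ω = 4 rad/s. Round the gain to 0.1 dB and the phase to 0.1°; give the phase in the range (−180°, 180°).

-66.1 dB, -6.6°

At ω = 4 rad/s:
pole (1 + j4·0.025) = 1 + j0.1 → |·| ≈ 1.005, ∠ ≈ 5.71°
pole (1 + j4·0.004) = 1 + j0.016 → |·| ≈ 1.0001, ∠ ≈ 0.92°
|T| = 0.0005 · 1 / (1.005 · 1.0001) ≈ 0.00049746
Gain = 20 log₁₀(0.00049746) ≈ -66.06 dB
∠T = (0°) − (5.71° + 0.92°) = -6.63°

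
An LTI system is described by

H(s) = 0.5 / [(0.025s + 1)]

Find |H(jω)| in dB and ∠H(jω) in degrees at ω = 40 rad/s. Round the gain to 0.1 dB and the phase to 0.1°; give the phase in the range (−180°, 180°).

At ω = 40 rad/s:
pole (1 + j40·0.025) = 1 + j1 → |·| ≈ 1.4142, ∠ ≈ 45.00°
|H| = 0.5 · 1 / (1.4142) ≈ 0.35356
Gain = 20 log₁₀(0.35356) ≈ -9.03 dB
∠H = (0°) − (45.00°) = -45.00°

-9.0 dB, -45.0°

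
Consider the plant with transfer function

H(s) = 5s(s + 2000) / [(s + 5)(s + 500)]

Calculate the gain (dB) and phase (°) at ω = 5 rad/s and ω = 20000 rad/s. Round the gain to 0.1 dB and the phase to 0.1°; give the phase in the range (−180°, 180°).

ω = 5: 23.0 dB, 44.6°; ω = 20000: 14.0 dB, -4.3°

At s = jω = j5:
zero (s+2000): 2000 + j5 → |·| = √(2000²+5²) = √4000025 ≈ 2000, ∠ = arctan(5/2000) ≈ 0.14°
zero at origin: s = j5 → |·| = 5, ∠ = 90.00°
pole (s+5): 5 + j5 → |·| = √(5²+5²) = √50 ≈ 7.0711, ∠ = arctan(5/5) ≈ 45.00°
pole (s+500): 500 + j5 → |·| = √(500²+5²) = √250025 ≈ 500.02, ∠ = arctan(5/500) ≈ 0.57°
|H| = 5 · 10000 / 3535.7 ≈ 14.141
Gain = 20 log₁₀(14.141) ≈ 23.01 dB
∠H = 90.14° − 45.57° = 44.57°

At s = jω = j20000:
zero (s+2000): 2000 + j20000 → |·| = √(2000²+20000²) = √404000000 ≈ 20100, ∠ = arctan(20000/2000) ≈ 84.29°
zero at origin: s = j20000 → |·| = 20000, ∠ = 90.00°
pole (s+5): 5 + j20000 → |·| = √(5²+20000²) = √400000025 ≈ 20000, ∠ = arctan(20000/5) ≈ 89.99°
pole (s+500): 500 + j20000 → |·| = √(500²+20000²) = √400250000 ≈ 20006, ∠ = arctan(20000/500) ≈ 88.57°
|H| = 5 · 4.02e+08 / 4.0012e+08 ≈ 5.0235
Gain = 20 log₁₀(5.0235) ≈ 14.02 dB
∠H = 174.29° − 178.56° = -4.27°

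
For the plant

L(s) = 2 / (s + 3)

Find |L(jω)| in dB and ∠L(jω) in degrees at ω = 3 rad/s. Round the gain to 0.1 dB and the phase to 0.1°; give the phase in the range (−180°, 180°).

Substitute s = j3:
Numerator: 2 = 2 + j0
Denominator: (j3) + 3 = 3 + j3
|N| = √(2² + 0²) ≈ 2, ∠N ≈ 0.00°
|D| = √(3² + 3²) ≈ 4.2426, ∠D ≈ 45.00°
|L| = 2 / 4.2426 ≈ 0.47141
Gain = 20 log₁₀(0.47141) ≈ -6.53 dB
∠L = 0.00° − 45.00° = -45.00°

-6.5 dB, -45.0°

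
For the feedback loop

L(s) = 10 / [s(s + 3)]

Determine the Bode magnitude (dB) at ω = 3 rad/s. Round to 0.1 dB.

-2.1 dB

At s = jω = j3:
pole (s+3): 3 + j3 → |·| = √(3²+3²) = √18 ≈ 4.2426, ∠ = arctan(3/3) ≈ 45.00°
pole at origin: |s| = 3, ∠ = 90.00° (in denominator)
|L| = 10 / 12.728 ≈ 0.78567
Gain = 20 log₁₀(0.78567) ≈ -2.10 dB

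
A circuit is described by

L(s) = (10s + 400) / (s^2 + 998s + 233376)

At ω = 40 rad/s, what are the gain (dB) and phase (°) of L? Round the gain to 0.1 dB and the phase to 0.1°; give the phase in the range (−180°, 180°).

Substitute s = j40:
Numerator: 10(j40) + 400 = 400 + j400
Denominator: (j40)^2 + 998(j40) + 233376 = 231776 + j39920
|N| = √(400² + 400²) ≈ 565.69, ∠N ≈ 45.00°
|D| = √(231776² + 39920²) ≈ 2.3519e+05, ∠D ≈ 9.77°
|L| = 565.69 / 2.3519e+05 ≈ 0.0024052
Gain = 20 log₁₀(0.0024052) ≈ -52.38 dB
∠L = 45.00° − 9.77° = 35.23°

-52.4 dB, 35.2°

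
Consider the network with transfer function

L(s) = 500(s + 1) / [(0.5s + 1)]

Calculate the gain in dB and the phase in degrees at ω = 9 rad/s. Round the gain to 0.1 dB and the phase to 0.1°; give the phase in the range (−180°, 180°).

At ω = 9 rad/s:
zero (1 + j9·1) = 1 + j9 → |·| ≈ 9.0554, ∠ ≈ 83.66°
pole (1 + j9·0.5) = 1 + j4.5 → |·| ≈ 4.6098, ∠ ≈ 77.47°
|L| = 500 · 9.0554 / (4.6098) ≈ 982.19
Gain = 20 log₁₀(982.19) ≈ 59.84 dB
∠L = (83.66°) − (77.47°) = 6.19°

59.8 dB, 6.2°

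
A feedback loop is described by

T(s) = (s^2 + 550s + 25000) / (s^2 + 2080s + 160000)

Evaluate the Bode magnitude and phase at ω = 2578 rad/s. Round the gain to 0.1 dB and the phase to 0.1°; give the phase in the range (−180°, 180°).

-1.9 dB, 27.5°

Substitute s = j2578:
Numerator: (j2578)^2 + 550(j2578) + 25000 = -6621084 + j1417900
Denominator: (j2578)^2 + 2080(j2578) + 160000 = -6486084 + j5362240
|N| = √(6621084² + 1417900²) ≈ 6.7712e+06, ∠N ≈ 167.91°
|D| = √(6486084² + 5362240²) ≈ 8.4156e+06, ∠D ≈ 140.42°
|T| = 6.7712e+06 / 8.4156e+06 ≈ 0.8046
Gain = 20 log₁₀(0.8046) ≈ -1.89 dB
∠T = 167.91° − 140.42° = 27.49°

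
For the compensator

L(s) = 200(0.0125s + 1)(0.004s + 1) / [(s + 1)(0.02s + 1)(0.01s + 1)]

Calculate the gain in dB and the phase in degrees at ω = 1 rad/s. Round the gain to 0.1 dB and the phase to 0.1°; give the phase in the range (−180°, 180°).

At ω = 1 rad/s:
zero (1 + j1·0.0125) = 1 + j0.0125 → |·| ≈ 1.0001, ∠ ≈ 0.72°
zero (1 + j1·0.004) = 1 + j0.004 → |·| ≈ 1, ∠ ≈ 0.23°
pole (1 + j1·1) = 1 + j1 → |·| ≈ 1.4142, ∠ ≈ 45.00°
pole (1 + j1·0.02) = 1 + j0.02 → |·| ≈ 1.0002, ∠ ≈ 1.15°
pole (1 + j1·0.01) = 1 + j0.01 → |·| ≈ 1, ∠ ≈ 0.57°
|L| = 200 · 1.0001 · 1 / (1.4142 · 1.0002 · 1) ≈ 141.41
Gain = 20 log₁₀(141.41) ≈ 43.01 dB
∠L = (0.72° + 0.23°) − (45.00° + 1.15° + 0.57°) = -45.77°

43.0 dB, -45.8°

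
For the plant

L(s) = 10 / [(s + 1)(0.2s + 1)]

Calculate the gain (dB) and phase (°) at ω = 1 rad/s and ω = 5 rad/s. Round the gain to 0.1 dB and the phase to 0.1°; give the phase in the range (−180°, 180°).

At ω = 1 rad/s:
pole (1 + j1·1) = 1 + j1 → |·| ≈ 1.4142, ∠ ≈ 45.00°
pole (1 + j1·0.2) = 1 + j0.2 → |·| ≈ 1.0198, ∠ ≈ 11.31°
|L| = 10 · 1 / (1.4142 · 1.0198) ≈ 6.9338
Gain = 20 log₁₀(6.9338) ≈ 16.82 dB
∠L = (0°) − (45.00° + 11.31°) = -56.31°

At ω = 5 rad/s:
pole (1 + j5·1) = 1 + j5 → |·| ≈ 5.099, ∠ ≈ 78.69°
pole (1 + j5·0.2) = 1 + j1 → |·| ≈ 1.4142, ∠ ≈ 45.00°
|L| = 10 · 1 / (5.099 · 1.4142) ≈ 1.3868
Gain = 20 log₁₀(1.3868) ≈ 2.84 dB
∠L = (0°) − (78.69° + 45.00°) = -123.69°

ω = 1: 16.8 dB, -56.3°; ω = 5: 2.8 dB, -123.7°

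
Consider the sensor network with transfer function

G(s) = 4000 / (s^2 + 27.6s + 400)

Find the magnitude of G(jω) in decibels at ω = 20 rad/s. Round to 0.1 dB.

17.2 dB

At s = jω = j20:
quadratic: (j20)² + 27.6·j20 + 400 = 0 + j552 → |·| ≈ 552, ∠ ≈ 90.00°
|G| = 4000 / 552 ≈ 7.2464
Gain = 20 log₁₀(7.2464) ≈ 17.20 dB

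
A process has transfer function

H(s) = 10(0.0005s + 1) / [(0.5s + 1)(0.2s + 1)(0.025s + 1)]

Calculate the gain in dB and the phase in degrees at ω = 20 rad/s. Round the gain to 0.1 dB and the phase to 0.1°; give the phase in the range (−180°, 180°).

At ω = 20 rad/s:
zero (1 + j20·0.0005) = 1 + j0.01 → |·| ≈ 1, ∠ ≈ 0.57°
pole (1 + j20·0.5) = 1 + j10 → |·| ≈ 10.05, ∠ ≈ 84.29°
pole (1 + j20·0.2) = 1 + j4 → |·| ≈ 4.1231, ∠ ≈ 75.96°
pole (1 + j20·0.025) = 1 + j0.5 → |·| ≈ 1.118, ∠ ≈ 26.57°
|H| = 10 · 1 / (10.05 · 4.1231 · 1.118) ≈ 0.21586
Gain = 20 log₁₀(0.21586) ≈ -13.32 dB
∠H = (0.57°) − (84.29° + 75.96° + 26.57°) = -186.25° ≡ 173.75° (principal value)

-13.3 dB, 173.8°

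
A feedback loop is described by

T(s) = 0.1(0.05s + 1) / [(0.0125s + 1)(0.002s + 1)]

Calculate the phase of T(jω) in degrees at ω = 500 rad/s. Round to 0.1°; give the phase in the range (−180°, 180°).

-38.2°

At ω = 500 rad/s:
zero (1 + j500·0.05) = 1 + j25 → |·| ≈ 25.02, ∠ ≈ 87.71°
pole (1 + j500·0.0125) = 1 + j6.25 → |·| ≈ 6.3295, ∠ ≈ 80.91°
pole (1 + j500·0.002) = 1 + j1 → |·| ≈ 1.4142, ∠ ≈ 45.00°
∠T = (87.71°) − (80.91° + 45.00°) = -38.20°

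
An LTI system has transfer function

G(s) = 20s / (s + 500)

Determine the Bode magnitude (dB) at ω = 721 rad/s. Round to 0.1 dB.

24.3 dB

At s = jω = j721:
zero at origin: s = j721 → |·| = 721, ∠ = 90.00°
pole (s+500): 500 + j721 → |·| = √(500²+721²) = √769841 ≈ 877.41, ∠ = arctan(721/500) ≈ 55.26°
|G| = 20 · 721 / 877.41 ≈ 16.435
Gain = 20 log₁₀(16.435) ≈ 24.32 dB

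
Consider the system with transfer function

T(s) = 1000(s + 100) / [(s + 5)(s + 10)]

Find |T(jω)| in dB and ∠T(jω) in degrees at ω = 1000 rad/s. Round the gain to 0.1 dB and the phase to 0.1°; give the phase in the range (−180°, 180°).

0.0 dB, -94.9°

At s = jω = j1000:
zero (s+100): 100 + j1000 → |·| = √(100²+1000²) = √1010000 ≈ 1005, ∠ = arctan(1000/100) ≈ 84.29°
pole (s+5): 5 + j1000 → |·| = √(5²+1000²) = √1000025 ≈ 1000, ∠ = arctan(1000/5) ≈ 89.71°
pole (s+10): 10 + j1000 → |·| = √(10²+1000²) = √1000100 ≈ 1000, ∠ = arctan(1000/10) ≈ 89.43°
|T| = 1000 · 1005 / 1e+06 ≈ 1.005
Gain = 20 log₁₀(1.005) ≈ 0.04 dB
∠T = 84.29° − 179.14° = -94.85°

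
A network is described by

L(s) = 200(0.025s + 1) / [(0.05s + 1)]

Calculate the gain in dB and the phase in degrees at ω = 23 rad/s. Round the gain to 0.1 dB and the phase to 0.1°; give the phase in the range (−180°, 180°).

At ω = 23 rad/s:
zero (1 + j23·0.025) = 1 + j0.575 → |·| ≈ 1.1535, ∠ ≈ 29.90°
pole (1 + j23·0.05) = 1 + j1.15 → |·| ≈ 1.524, ∠ ≈ 48.99°
|L| = 200 · 1.1535 / (1.524) ≈ 151.38
Gain = 20 log₁₀(151.38) ≈ 43.60 dB
∠L = (29.90°) − (48.99°) = -19.09°

43.6 dB, -19.1°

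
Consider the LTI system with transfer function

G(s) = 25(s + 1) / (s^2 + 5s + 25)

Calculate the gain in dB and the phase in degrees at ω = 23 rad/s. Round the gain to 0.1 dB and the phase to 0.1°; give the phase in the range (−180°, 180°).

0.9 dB, -79.6°

At s = jω = j23:
zero (s+1): 1 + j23 → |·| = √(1²+23²) = √530 ≈ 23.022, ∠ = arctan(23/1) ≈ 87.51°
quadratic: (j23)² + 5·j23 + 25 = -504 + j115 → |·| ≈ 516.95, ∠ ≈ 167.15°
|G| = 25 · 23.022 / 516.95 ≈ 1.1134
Gain = 20 log₁₀(1.1134) ≈ 0.93 dB
∠G = 87.51° − 167.15° = -79.64°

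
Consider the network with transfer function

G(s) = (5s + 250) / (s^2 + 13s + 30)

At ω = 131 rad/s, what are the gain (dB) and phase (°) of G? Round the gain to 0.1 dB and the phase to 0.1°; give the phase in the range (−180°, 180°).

Substitute s = j131:
Numerator: 5(j131) + 250 = 250 + j655
Denominator: (j131)^2 + 13(j131) + 30 = -17131 + j1703
|N| = √(250² + 655²) ≈ 701.09, ∠N ≈ 69.11°
|D| = √(17131² + 1703²) ≈ 17215, ∠D ≈ 174.32°
|G| = 701.09 / 17215 ≈ 0.040726
Gain = 20 log₁₀(0.040726) ≈ -27.80 dB
∠G = 69.11° − 174.32° = -105.21°

-27.8 dB, -105.2°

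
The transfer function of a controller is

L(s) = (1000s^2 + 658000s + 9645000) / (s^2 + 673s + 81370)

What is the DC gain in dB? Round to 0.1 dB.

L(0) = 9645000 / 81370 ≈ 118.53
20 log₁₀(118.53) ≈ 41.48 dB

41.5 dB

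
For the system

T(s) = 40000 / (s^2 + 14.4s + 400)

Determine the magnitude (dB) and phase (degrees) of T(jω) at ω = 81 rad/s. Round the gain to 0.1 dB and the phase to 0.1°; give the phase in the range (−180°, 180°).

At s = jω = j81:
quadratic: (j81)² + 14.4·j81 + 400 = -6161 + j1166.4 → |·| ≈ 6270.4, ∠ ≈ 169.28°
|T| = 40000 / 6270.4 ≈ 6.3792
Gain = 20 log₁₀(6.3792) ≈ 16.10 dB
∠T = 0.00° − 169.28° = -169.28°

16.1 dB, -169.3°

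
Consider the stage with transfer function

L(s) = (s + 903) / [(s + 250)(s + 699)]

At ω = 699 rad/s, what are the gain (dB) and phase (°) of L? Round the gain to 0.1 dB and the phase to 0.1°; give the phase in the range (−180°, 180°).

At s = jω = j699:
zero (s+903): 903 + j699 → |·| = √(903²+699²) = √1304010 ≈ 1141.9, ∠ = arctan(699/903) ≈ 37.74°
pole (s+250): 250 + j699 → |·| = √(250²+699²) = √551101 ≈ 742.36, ∠ = arctan(699/250) ≈ 70.32°
pole (s+699): 699 + j699 → |·| = √(699²+699²) = √977202 ≈ 988.54, ∠ = arctan(699/699) ≈ 45.00°
|L| = 1 · 1141.9 / 7.3385e+05 ≈ 0.001556
Gain = 20 log₁₀(0.001556) ≈ -56.16 dB
∠L = 37.74° − 115.32° = -77.58°

-56.2 dB, -77.6°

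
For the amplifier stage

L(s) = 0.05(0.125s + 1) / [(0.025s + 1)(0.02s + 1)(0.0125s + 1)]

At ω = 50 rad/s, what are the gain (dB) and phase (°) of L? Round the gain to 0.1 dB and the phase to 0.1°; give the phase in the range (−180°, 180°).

-18.5 dB, -47.4°

At ω = 50 rad/s:
zero (1 + j50·0.125) = 1 + j6.25 → |·| ≈ 6.3295, ∠ ≈ 80.91°
pole (1 + j50·0.025) = 1 + j1.25 → |·| ≈ 1.6008, ∠ ≈ 51.34°
pole (1 + j50·0.02) = 1 + j1 → |·| ≈ 1.4142, ∠ ≈ 45.00°
pole (1 + j50·0.0125) = 1 + j0.625 → |·| ≈ 1.1792, ∠ ≈ 32.01°
|L| = 0.05 · 6.3295 / (1.6008 · 1.4142 · 1.1792) ≈ 0.11855
Gain = 20 log₁₀(0.11855) ≈ -18.52 dB
∠L = (80.91°) − (51.34° + 45.00° + 32.01°) = -47.44°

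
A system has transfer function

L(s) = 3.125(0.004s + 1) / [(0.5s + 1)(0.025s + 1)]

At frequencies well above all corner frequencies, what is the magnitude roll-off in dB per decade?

Each pole contributes −20 dB/decade at high frequency; each zero contributes +20 dB/decade.
Net: 1 zero(s) − 2 pole(s) → -20 dB/decade.

-20 dB/decade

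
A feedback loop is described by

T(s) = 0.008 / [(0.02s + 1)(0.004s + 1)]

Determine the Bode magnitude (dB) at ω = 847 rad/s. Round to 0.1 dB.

At ω = 847 rad/s:
pole (1 + j847·0.02) = 1 + j16.94 → |·| ≈ 16.969, ∠ ≈ 86.62°
pole (1 + j847·0.004) = 1 + j3.388 → |·| ≈ 3.5325, ∠ ≈ 73.56°
|T| = 0.008 · 1 / (16.969 · 3.5325) ≈ 0.00013346
Gain = 20 log₁₀(0.00013346) ≈ -77.49 dB

-77.5 dB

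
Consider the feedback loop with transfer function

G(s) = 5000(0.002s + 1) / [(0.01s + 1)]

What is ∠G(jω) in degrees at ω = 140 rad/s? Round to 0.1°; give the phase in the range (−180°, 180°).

At ω = 140 rad/s:
zero (1 + j140·0.002) = 1 + j0.28 → |·| ≈ 1.0385, ∠ ≈ 15.64°
pole (1 + j140·0.01) = 1 + j1.4 → |·| ≈ 1.7205, ∠ ≈ 54.46°
∠G = (15.64°) − (54.46°) = -38.82°

-38.8°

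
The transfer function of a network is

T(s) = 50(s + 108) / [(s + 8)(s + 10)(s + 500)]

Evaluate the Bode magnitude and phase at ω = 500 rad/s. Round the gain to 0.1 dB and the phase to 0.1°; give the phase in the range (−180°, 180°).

-76.8 dB, -145.1°

At s = jω = j500:
zero (s+108): 108 + j500 → |·| = √(108²+500²) = √261664 ≈ 511.53, ∠ = arctan(500/108) ≈ 77.81°
pole (s+8): 8 + j500 → |·| = √(8²+500²) = √250064 ≈ 500.06, ∠ = arctan(500/8) ≈ 89.08°
pole (s+10): 10 + j500 → |·| = √(10²+500²) = √250100 ≈ 500.1, ∠ = arctan(500/10) ≈ 88.85°
pole (s+500): 500 + j500 → |·| = √(500²+500²) = √500000 ≈ 707.11, ∠ = arctan(500/500) ≈ 45.00°
|T| = 50 · 511.53 / 1.7683e+08 ≈ 0.00014464
Gain = 20 log₁₀(0.00014464) ≈ -76.79 dB
∠T = 77.81° − 222.93° = -145.12°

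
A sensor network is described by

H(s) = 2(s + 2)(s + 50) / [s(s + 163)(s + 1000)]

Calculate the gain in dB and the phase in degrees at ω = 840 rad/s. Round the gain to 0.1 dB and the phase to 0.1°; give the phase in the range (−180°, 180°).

At s = jω = j840:
zero (s+2): 2 + j840 → |·| = √(2²+840²) = √705604 ≈ 840, ∠ = arctan(840/2) ≈ 89.86°
zero (s+50): 50 + j840 → |·| = √(50²+840²) = √708100 ≈ 841.49, ∠ = arctan(840/50) ≈ 86.59°
pole (s+163): 163 + j840 → |·| = √(163²+840²) = √732169 ≈ 855.67, ∠ = arctan(840/163) ≈ 79.02°
pole (s+1000): 1000 + j840 → |·| = √(1000²+840²) = √1705600 ≈ 1306, ∠ = arctan(840/1000) ≈ 40.03°
pole at origin: |s| = 840, ∠ = 90.00° (in denominator)
|H| = 2 · 7.0685e+05 / 9.387e+08 ≈ 0.001506
Gain = 20 log₁₀(0.001506) ≈ -56.44 dB
∠H = 176.45° − 209.05° = -32.60°

-56.4 dB, -32.6°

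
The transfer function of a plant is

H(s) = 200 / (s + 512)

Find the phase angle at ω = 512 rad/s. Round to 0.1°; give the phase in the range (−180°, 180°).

-45.0°

At s = jω = j512:
pole (s+512): 512 + j512 → |·| = √(512²+512²) = √524288 ≈ 724.08, ∠ = arctan(512/512) ≈ 45.00°
∠H = 0.00° − 45.00° = -45.00°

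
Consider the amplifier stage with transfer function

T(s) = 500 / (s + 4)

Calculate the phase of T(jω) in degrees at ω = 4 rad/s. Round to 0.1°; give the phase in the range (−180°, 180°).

-45.0°

Substitute s = j4:
Numerator: 500 = 500 + j0
Denominator: (j4) + 4 = 4 + j4
|N| = √(500² + 0²) ≈ 500, ∠N ≈ 0.00°
|D| = √(4² + 4²) ≈ 5.6569, ∠D ≈ 45.00°
∠T = 0.00° − 45.00° = -45.00°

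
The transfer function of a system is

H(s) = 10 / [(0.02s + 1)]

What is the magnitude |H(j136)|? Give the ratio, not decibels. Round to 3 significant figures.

3.45

At ω = 136 rad/s:
pole (1 + j136·0.02) = 1 + j2.72 → |·| ≈ 2.898, ∠ ≈ 69.81°
|H| = 10 · 1 / (2.898) ≈ 3.4507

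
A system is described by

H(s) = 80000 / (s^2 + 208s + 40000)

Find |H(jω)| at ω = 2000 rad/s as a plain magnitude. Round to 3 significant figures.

At s = jω = j2000:
quadratic: (j2000)² + 208·j2000 + 40000 = -3960000 + j416000 → |·| ≈ 3.9818e+06, ∠ ≈ 174.00°
|H| = 80000 / 3.9818e+06 ≈ 0.020091

0.0201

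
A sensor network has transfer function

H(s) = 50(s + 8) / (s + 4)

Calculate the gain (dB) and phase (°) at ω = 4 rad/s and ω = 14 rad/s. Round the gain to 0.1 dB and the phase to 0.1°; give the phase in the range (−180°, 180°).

At s = jω = j4:
zero (s+8): 8 + j4 → |·| = √(8²+4²) = √80 ≈ 8.9443, ∠ = arctan(4/8) ≈ 26.57°
pole (s+4): 4 + j4 → |·| = √(4²+4²) = √32 ≈ 5.6569, ∠ = arctan(4/4) ≈ 45.00°
|H| = 50 · 8.9443 / 5.6569 ≈ 79.057
Gain = 20 log₁₀(79.057) ≈ 37.96 dB
∠H = 26.57° − 45.00° = -18.43°

At s = jω = j14:
zero (s+8): 8 + j14 → |·| = √(8²+14²) = √260 ≈ 16.125, ∠ = arctan(14/8) ≈ 60.26°
pole (s+4): 4 + j14 → |·| = √(4²+14²) = √212 ≈ 14.56, ∠ = arctan(14/4) ≈ 74.05°
|H| = 50 · 16.125 / 14.56 ≈ 55.374
Gain = 20 log₁₀(55.374) ≈ 34.87 dB
∠H = 60.26° − 74.05° = -13.79°

ω = 4: 38.0 dB, -18.4°; ω = 14: 34.9 dB, -13.8°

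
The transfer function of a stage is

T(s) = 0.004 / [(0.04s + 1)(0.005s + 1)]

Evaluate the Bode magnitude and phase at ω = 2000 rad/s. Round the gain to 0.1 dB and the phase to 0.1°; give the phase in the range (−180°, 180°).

-106.1 dB, -173.6°

At ω = 2000 rad/s:
pole (1 + j2000·0.04) = 1 + j80 → |·| ≈ 80.006, ∠ ≈ 89.28°
pole (1 + j2000·0.005) = 1 + j10 → |·| ≈ 10.05, ∠ ≈ 84.29°
|T| = 0.004 · 1 / (80.006 · 10.05) ≈ 4.9748e-06
Gain = 20 log₁₀(4.9748e-06) ≈ -106.06 dB
∠T = (0°) − (89.28° + 84.29°) = -173.57°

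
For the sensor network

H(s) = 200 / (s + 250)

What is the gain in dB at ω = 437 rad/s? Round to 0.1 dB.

Substitute s = j437:
Numerator: 200 = 200 + j0
Denominator: (j437) + 250 = 250 + j437
|N| = √(200² + 0²) ≈ 200, ∠N ≈ 0.00°
|D| = √(250² + 437²) ≈ 503.46, ∠D ≈ 60.23°
|H| = 200 / 503.46 ≈ 0.39725
Gain = 20 log₁₀(0.39725) ≈ -8.02 dB

-8.0 dB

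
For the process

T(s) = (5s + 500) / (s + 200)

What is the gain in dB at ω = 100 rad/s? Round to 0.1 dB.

Substitute s = j100:
Numerator: 5(j100) + 500 = 500 + j500
Denominator: (j100) + 200 = 200 + j100
|N| = √(500² + 500²) ≈ 707.11, ∠N ≈ 45.00°
|D| = √(200² + 100²) ≈ 223.61, ∠D ≈ 26.57°
|T| = 707.11 / 223.61 ≈ 3.1622
Gain = 20 log₁₀(3.1622) ≈ 10.00 dB

10.0 dB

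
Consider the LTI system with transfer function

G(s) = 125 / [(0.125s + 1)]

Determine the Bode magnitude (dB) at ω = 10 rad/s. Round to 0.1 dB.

At ω = 10 rad/s:
pole (1 + j10·0.125) = 1 + j1.25 → |·| ≈ 1.6008, ∠ ≈ 51.34°
|G| = 125 · 1 / (1.6008) ≈ 78.086
Gain = 20 log₁₀(78.086) ≈ 37.85 dB

37.9 dB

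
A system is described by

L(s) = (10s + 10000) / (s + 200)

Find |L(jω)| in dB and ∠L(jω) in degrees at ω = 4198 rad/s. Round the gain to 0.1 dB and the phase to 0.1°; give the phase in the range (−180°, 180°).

Substitute s = j4198:
Numerator: 10(j4198) + 10000 = 10000 + j41980
Denominator: (j4198) + 200 = 200 + j4198
|N| = √(10000² + 41980²) ≈ 43155, ∠N ≈ 76.60°
|D| = √(200² + 4198²) ≈ 4202.8, ∠D ≈ 87.27°
|L| = 43155 / 4202.8 ≈ 10.268
Gain = 20 log₁₀(10.268) ≈ 20.23 dB
∠L = 76.60° − 87.27° = -10.67°

20.2 dB, -10.7°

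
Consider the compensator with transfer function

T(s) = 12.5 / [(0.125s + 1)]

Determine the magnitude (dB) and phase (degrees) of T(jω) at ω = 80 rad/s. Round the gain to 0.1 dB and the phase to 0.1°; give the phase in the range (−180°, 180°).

1.9 dB, -84.3°

At ω = 80 rad/s:
pole (1 + j80·0.125) = 1 + j10 → |·| ≈ 10.05, ∠ ≈ 84.29°
|T| = 12.5 · 1 / (10.05) ≈ 1.2438
Gain = 20 log₁₀(1.2438) ≈ 1.90 dB
∠T = (0°) − (84.29°) = -84.29°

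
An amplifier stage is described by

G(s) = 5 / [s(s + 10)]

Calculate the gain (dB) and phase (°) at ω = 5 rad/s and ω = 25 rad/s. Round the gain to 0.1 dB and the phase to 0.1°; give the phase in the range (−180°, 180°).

ω = 5: -21.0 dB, -116.6°; ω = 25: -42.6 dB, -158.2°

At s = jω = j5:
pole (s+10): 10 + j5 → |·| = √(10²+5²) = √125 ≈ 11.18, ∠ = arctan(5/10) ≈ 26.57°
pole at origin: |s| = 5, ∠ = 90.00° (in denominator)
|G| = 5 / 55.9 ≈ 0.089445
Gain = 20 log₁₀(0.089445) ≈ -20.97 dB
∠G = 0.00° − 116.57° = -116.57°

At s = jω = j25:
pole (s+10): 10 + j25 → |·| = √(10²+25²) = √725 ≈ 26.926, ∠ = arctan(25/10) ≈ 68.20°
pole at origin: |s| = 25, ∠ = 90.00° (in denominator)
|G| = 5 / 673.15 ≈ 0.0074278
Gain = 20 log₁₀(0.0074278) ≈ -42.58 dB
∠G = 0.00° − 158.20° = -158.20°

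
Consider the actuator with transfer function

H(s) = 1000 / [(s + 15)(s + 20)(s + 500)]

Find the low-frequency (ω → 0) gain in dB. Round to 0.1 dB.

H(0) = 1000 / (15·20·500) ≈ 0.0066667
20 log₁₀(0.0066667) ≈ -43.52 dB

-43.5 dB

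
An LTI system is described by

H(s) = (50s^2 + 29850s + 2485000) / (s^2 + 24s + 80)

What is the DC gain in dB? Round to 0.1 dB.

H(0) = 2485000 / 80 ≈ 31062
20 log₁₀(31062) ≈ 89.84 dB

89.8 dB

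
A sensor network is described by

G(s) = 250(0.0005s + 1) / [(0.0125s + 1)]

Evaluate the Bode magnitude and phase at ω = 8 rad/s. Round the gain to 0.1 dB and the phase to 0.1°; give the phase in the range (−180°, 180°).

At ω = 8 rad/s:
zero (1 + j8·0.0005) = 1 + j0.004 → |·| ≈ 1, ∠ ≈ 0.23°
pole (1 + j8·0.0125) = 1 + j0.1 → |·| ≈ 1.005, ∠ ≈ 5.71°
|G| = 250 · 1 / (1.005) ≈ 248.76
Gain = 20 log₁₀(248.76) ≈ 47.92 dB
∠G = (0.23°) − (5.71°) = -5.48°

47.9 dB, -5.5°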